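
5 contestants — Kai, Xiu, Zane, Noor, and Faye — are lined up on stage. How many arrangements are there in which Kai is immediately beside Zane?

48

Glue Kai and Zane into one block (2 internal orders), leaving 4 units to arrange in a row.
That gives 2 × 4! = 2 × 24 = 48.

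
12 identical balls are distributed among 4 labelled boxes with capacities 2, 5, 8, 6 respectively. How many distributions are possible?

106

Without the upper bounds there are C(15,3) = 455 ways to split 12 among 4 boxes.
Subtract solutions that violate a single cap (substitute x_i' = x_i − (cap_i+1)): x_1 ≥ 3 gives C(12,3) = 220; x_2 ≥ 6 gives C(9,3) = 84; x_3 ≥ 9 gives C(6,3) = 20; x_4 ≥ 7 gives C(8,3) = 56. Together 380.
Add back pairs where two caps are both exceeded: 20 + 1 + 10 + 0 + 0 + 0 = 31.
By inclusion–exclusion the count is 455 − 380 + 31 = 106.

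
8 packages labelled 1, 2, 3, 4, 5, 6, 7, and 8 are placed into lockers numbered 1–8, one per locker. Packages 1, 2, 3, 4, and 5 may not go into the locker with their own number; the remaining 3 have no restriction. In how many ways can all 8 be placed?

Let Aᵢ (for 1 ≤ i ≤ 5) be the placements that put package i in its forbidden locker. Any j of these fix j positions, leaving (8−j)! ways to fill the rest, and there are C(5,j) ways to pick which j.
By inclusion–exclusion, the number of valid placements is Σ_{j=0}^{5} (−1)^j C(5,j)·(8−j)!.
Computing: 40320 − 25200 + 7200 − 1200 + 120 − 6 = 21234.

21234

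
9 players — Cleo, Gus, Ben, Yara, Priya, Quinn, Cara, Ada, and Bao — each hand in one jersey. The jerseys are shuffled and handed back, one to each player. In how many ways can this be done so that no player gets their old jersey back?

Count assignments avoiding every fixed point. For any j of the 9 players fixed to their old jersey, the other 9−j can be arranged in (9−j)! ways.
By inclusion–exclusion this is Σ_{j=0}^{9} (−1)^j C(9,j)·(9−j)!.
Computing: 362880 − 362880 + 181440 − 60480 + 15120 − 3024 + 504 − 72 + 9 − 1 = 133496.

133496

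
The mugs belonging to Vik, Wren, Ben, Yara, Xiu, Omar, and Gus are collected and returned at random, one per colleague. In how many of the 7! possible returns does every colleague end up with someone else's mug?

1854

This is the derangement count D_7: permutations of 7 items with no fixed point.
By inclusion–exclusion this is Σ_{j=0}^{7} (−1)^j C(7,j)·(7−j)!.
Computing: 5040 − 5040 + 2520 − 840 + 210 − 42 + 7 − 1 = 1854.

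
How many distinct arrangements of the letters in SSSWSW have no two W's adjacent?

10

There are 6!/(4!·2!) = 15 arrangements of SSSWSW in total.
If the two W's are adjacent, glue them into one block, leaving 5 items to arrange: (5)!/(4!) = 5 ways.
Subtracting, 15 − 5 = 10 arrangements keep the W's apart.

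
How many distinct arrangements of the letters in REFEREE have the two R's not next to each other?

There are 7!/(4!·2!) = 105 arrangements of REFEREE in total.
If the two R's are adjacent, glue them into one block, leaving 6 items to arrange: (6)!/(4!) = 30 ways.
Hence 105 − 30 = 75.

75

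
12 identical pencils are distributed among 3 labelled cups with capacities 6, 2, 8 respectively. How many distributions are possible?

12

By stars and bars, unrestricted non-negative solutions to x_1+…+x_3 = 12 number C(12+2,2) = 91.
Subtract solutions that violate a single cap (substitute x_i' = x_i − (cap_i+1)): x_1 ≥ 7 gives C(7,2) = 21; x_2 ≥ 3 gives C(11,2) = 55; x_3 ≥ 9 gives C(5,2) = 10. Together 86.
Add back pairs where two caps are both exceeded: 6 + 0 + 1 = 7.
By inclusion–exclusion the count is 91 − 86 + 7 = 12.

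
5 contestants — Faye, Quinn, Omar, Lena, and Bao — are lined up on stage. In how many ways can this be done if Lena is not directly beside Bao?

Of the 5! = 120 arrangements, those with Lena and Bao adjacent number 2 × 4! = 48 (treat the pair as a block with 2 internal orders).
So 120 − 48 = 72 arrangements keep them apart.

72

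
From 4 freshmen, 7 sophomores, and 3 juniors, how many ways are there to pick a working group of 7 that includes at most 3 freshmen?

3312

Split by how many freshmen are chosen (0 through 3).
Sum: C(4,0)·C(10,7) + C(4,1)·C(10,6) + C(4,2)·C(10,5) + C(4,3)·C(10,4) = 120 + 840 + 1512 + 840 = 3312.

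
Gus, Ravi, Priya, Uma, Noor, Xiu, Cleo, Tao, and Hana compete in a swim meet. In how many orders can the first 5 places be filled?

This is an ordered selection of 5 from 9: P(9,5).
That gives 9 × 8 × 7 × 6 × 5 = 15120.

15120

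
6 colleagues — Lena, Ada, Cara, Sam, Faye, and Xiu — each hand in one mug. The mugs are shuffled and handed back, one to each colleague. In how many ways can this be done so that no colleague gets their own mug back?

265

Count assignments avoiding every fixed point. For any j of the 6 colleagues fixed to their own mug, the other 6−j can be arranged in (6−j)! ways.
By inclusion–exclusion this is Σ_{j=0}^{6} (−1)^j C(6,j)·(6−j)!.
Computing: 720 − 720 + 360 − 120 + 30 − 6 + 1 = 265.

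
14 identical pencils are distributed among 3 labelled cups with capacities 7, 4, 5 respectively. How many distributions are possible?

Ignoring the caps, the number of non-negative solutions to x_1+…+x_3 = 14 is C(16,2) = 120.
Subtract solutions that violate a single cap (substitute x_i' = x_i − (cap_i+1)): x_1 ≥ 8 gives C(8,2) = 28; x_2 ≥ 5 gives C(11,2) = 55; x_3 ≥ 6 gives C(10,2) = 45. Together 128.
Add back pairs where two caps are both exceeded: 3 + 1 + 10 = 14.
By inclusion–exclusion the count is 120 − 128 + 14 = 6.

6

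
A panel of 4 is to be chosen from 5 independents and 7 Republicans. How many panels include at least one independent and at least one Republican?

With no constraint there are C(12,4) = 495 possible selections.
Subtract selections that omit an entire group: no independents → C(7,4) = 35; no Republicans → C(5,4) = 5.
Both groups omitted at once is impossible, so 495 − 40 = 455.

455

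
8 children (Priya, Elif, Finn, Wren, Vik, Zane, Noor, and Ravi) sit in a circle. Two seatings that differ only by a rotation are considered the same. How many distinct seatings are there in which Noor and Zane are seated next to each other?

1440

Glue Noor and Zane into a block (2 internal orders). Seating 7 units around a circle gives (6)! arrangements.
So 2 × (6)! = 2 × 720 = 1440.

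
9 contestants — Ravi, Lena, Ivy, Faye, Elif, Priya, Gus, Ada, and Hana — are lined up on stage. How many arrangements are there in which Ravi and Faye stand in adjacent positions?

Glue Ravi and Faye into one block (2 internal orders), leaving 8 units to arrange in a row.
So the count is 2·(8)! = 80640.

80640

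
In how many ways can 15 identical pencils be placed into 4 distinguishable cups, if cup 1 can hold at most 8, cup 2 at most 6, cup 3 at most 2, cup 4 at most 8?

124

Without the upper bounds there are C(18,3) = 816 ways to split 15 among 4 cups.
Subtract solutions that violate a single cap (substitute x_i' = x_i − (cap_i+1)): x_1 ≥ 9 gives C(9,3) = 84; x_2 ≥ 7 gives C(11,3) = 165; x_3 ≥ 3 gives C(15,3) = 455; x_4 ≥ 9 gives C(9,3) = 84. Together 788.
Add back pairs where two caps are both exceeded: 0 + 20 + 0 + 56 + 0 + 20 = 96.
By inclusion–exclusion the count is 816 − 788 + 96 = 124.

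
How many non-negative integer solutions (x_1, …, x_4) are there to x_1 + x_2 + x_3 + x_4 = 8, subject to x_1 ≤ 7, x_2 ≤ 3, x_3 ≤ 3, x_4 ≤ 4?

75

Ignoring the caps, the number of non-negative solutions to x_1+…+x_4 = 8 is C(11,3) = 165.
Subtract solutions that violate a single cap (substitute x_i' = x_i − (cap_i+1)): x_1 ≥ 8 gives C(3,3) = 1; x_2 ≥ 4 gives C(7,3) = 35; x_3 ≥ 4 gives C(7,3) = 35; x_4 ≥ 5 gives C(6,3) = 20. Together 91.
Add back pairs where two caps are both exceeded: 0 + 0 + 0 + 1 + 0 + 0 = 1.
By inclusion–exclusion the count is 165 − 91 + 1 = 75.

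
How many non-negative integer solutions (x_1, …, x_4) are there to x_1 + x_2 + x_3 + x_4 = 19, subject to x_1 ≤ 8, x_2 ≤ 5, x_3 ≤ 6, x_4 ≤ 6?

83

Ignoring the caps, the number of non-negative solutions to x_1+…+x_4 = 19 is C(22,3) = 1540.
Subtract solutions that violate a single cap (substitute x_i' = x_i − (cap_i+1)): x_1 ≥ 9 gives C(13,3) = 286; x_2 ≥ 6 gives C(16,3) = 560; x_3 ≥ 7 gives C(15,3) = 455; x_4 ≥ 7 gives C(15,3) = 455. Together 1756.
Add back pairs where two caps are both exceeded: 35 + 20 + 20 + 84 + 84 + 56 = 299.
By inclusion–exclusion the count is 1540 − 1756 + 299 = 83.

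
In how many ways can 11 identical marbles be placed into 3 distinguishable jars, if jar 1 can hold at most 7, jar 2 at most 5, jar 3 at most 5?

Without the upper bounds there are C(13,2) = 78 ways to split 11 among 3 jars.
Subtract solutions that violate a single cap (substitute x_i' = x_i − (cap_i+1)): x_1 ≥ 8 gives C(5,2) = 10; x_2 ≥ 6 gives C(7,2) = 21; x_3 ≥ 6 gives C(7,2) = 21. Together 52.
No two caps can be exceeded simultaneously, so the pair terms are all 0.
By inclusion–exclusion the count is 78 − 52 + 0 = 26.

26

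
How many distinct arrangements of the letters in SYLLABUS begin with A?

1260

With the first slot taken by A, it remains to arrange the other 7 letters (SYLLBUS).
Those 7 letters have L appearing twice and S appearing twice, giving (7)!/(2!·2!) = 1260.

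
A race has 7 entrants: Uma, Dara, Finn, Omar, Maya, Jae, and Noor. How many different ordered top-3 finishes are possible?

210

This is an ordered selection of 3 from 7: P(7,3).
That gives 7 × 6 × 5 = 210.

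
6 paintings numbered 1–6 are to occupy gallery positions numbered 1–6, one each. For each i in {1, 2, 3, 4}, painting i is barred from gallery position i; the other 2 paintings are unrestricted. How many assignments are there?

Let Aᵢ (for 1 ≤ i ≤ 4) be the placements that put painting i in its forbidden gallery position. Any j of these fix j positions, leaving (6−j)! ways to fill the rest, and there are C(4,j) ways to pick which j.
By inclusion–exclusion, the number of valid placements is Σ_{j=0}^{4} (−1)^j C(4,j)·(6−j)!.
Computing: 720 − 480 + 144 − 24 + 2 = 362.

362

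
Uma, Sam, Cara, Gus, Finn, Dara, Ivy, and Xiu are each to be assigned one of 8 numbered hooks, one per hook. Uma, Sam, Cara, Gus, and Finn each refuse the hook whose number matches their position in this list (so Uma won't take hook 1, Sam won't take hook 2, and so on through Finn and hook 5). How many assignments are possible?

21234

Let Aᵢ (for 1 ≤ i ≤ 5) be the placements that put person i in their forbidden hook. Any j of these fix j positions, leaving (8−j)! ways to fill the rest, and there are C(5,j) ways to pick which j.
By inclusion–exclusion, the number of valid placements is Σ_{j=0}^{5} (−1)^j C(5,j)·(8−j)!.
Computing: 40320 − 25200 + 7200 − 1200 + 120 − 6 = 21234.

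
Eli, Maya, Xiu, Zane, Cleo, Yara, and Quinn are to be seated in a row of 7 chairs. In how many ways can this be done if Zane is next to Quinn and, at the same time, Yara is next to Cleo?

Treat {Zane,Quinn} as one block (2 orders) and {Yara,Cleo} as another (2 orders).
That leaves 5 units to arrange: 2 × 2 × 5! = 4 × 120 = 480.

480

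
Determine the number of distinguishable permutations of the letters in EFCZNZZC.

The 8 letters of EFCZNZZC have repeats: C appearing twice and Z appearing 3 times.
So there are 8! / (3!·2!) = 3360 distinguishable arrangements.

3360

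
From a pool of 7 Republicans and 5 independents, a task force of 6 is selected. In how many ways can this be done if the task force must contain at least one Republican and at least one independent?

917

Total 6-person selections from all 12: C(12,6) = 924.
Subtract selections that omit an entire group: no Republicans → C(5,6) = 0; no independents → C(7,6) = 7.
Both groups omitted at once is impossible, so 924 − 7 = 917.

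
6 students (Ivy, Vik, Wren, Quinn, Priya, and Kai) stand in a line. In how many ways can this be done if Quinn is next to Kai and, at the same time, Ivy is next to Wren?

96

Treat {Quinn,Kai} as one block (2 orders) and {Ivy,Wren} as another (2 orders).
That leaves 4 units to arrange: 2 × 2 × 4! = 4 × 24 = 96.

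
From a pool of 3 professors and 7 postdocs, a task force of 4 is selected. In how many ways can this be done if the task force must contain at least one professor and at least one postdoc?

With no constraint there are C(10,4) = 210 possible selections.
Selections missing a whole group: no professors → C(7,4) = 35; no postdocs → C(3,4) = 0.
Both groups omitted at once is impossible, so 210 − 35 = 175.

175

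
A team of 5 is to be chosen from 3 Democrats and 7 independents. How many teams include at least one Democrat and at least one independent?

231

Total 5-person selections from all 10: C(10,5) = 252.
Subtract selections that omit an entire group: no Democrats → C(7,5) = 21; no independents → C(3,5) = 0.
Both groups omitted at once is impossible, so 252 − 21 = 231.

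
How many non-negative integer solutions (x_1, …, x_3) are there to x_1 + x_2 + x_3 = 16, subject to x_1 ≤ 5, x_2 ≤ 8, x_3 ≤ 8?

21

By stars and bars, unrestricted non-negative solutions to x_1+…+x_3 = 16 number C(16+2,2) = 153.
Subtract solutions that violate a single cap (substitute x_i' = x_i − (cap_i+1)): x_1 ≥ 6 gives C(12,2) = 66; x_2 ≥ 9 gives C(9,2) = 36; x_3 ≥ 9 gives C(9,2) = 36. Together 138.
Add back pairs where two caps are both exceeded: 3 + 3 + 0 = 6.
By inclusion–exclusion the count is 153 − 138 + 6 = 21.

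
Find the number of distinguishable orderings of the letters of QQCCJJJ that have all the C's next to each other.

60

Treat the 2 copies of C as a single block. The multiset to arrange is then {CC, J, J, J, Q, Q}, 6 items in all.
That gives (6)!/(3!·2!) = 60 arrangements.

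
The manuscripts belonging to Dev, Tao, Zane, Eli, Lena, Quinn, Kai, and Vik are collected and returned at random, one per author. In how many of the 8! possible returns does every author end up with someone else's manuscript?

14833

Count assignments avoiding every fixed point. For any j of the 8 authors fixed to their own manuscript, the other 8−j can be arranged in (8−j)! ways.
By inclusion–exclusion this is Σ_{j=0}^{8} (−1)^j C(8,j)·(8−j)!.
Computing: 40320 − 40320 + 20160 − 6720 + 1680 − 336 + 56 − 8 + 1 = 14833.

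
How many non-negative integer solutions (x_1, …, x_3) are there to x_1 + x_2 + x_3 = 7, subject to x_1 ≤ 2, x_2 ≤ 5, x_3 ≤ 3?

9

Ignoring the caps, the number of non-negative solutions to x_1+…+x_3 = 7 is C(9,2) = 36.
Subtract solutions that violate a single cap (substitute x_i' = x_i − (cap_i+1)): x_1 ≥ 3 gives C(6,2) = 15; x_2 ≥ 6 gives C(3,2) = 3; x_3 ≥ 4 gives C(5,2) = 10. Together 28.
Add back pairs where two caps are both exceeded: 0 + 1 + 0 = 1.
By inclusion–exclusion the count is 36 − 28 + 1 = 9.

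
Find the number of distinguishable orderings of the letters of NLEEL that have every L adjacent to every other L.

Treat the 2 copies of L as a single block. The multiset to arrange is then {LL, E, E, N}, 4 items in all.
That gives (4)!/(2!) = 12 arrangements.

12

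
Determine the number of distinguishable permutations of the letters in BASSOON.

Letter multiplicities in BASSOON: A×1, B×1, N×1, O×2, S×2.
The number of distinct arrangements is 7!/(2!·2!) = 5040/4 = 1260.

1260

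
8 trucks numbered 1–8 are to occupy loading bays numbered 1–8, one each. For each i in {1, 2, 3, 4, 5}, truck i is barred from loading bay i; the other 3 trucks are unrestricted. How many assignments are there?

Let Aᵢ (for 1 ≤ i ≤ 5) be the placements that put truck i in its forbidden loading bay. Any j of these fix j positions, leaving (8−j)! ways to fill the rest, and there are C(5,j) ways to pick which j.
By inclusion–exclusion, the number of valid placements is Σ_{j=0}^{5} (−1)^j C(5,j)·(8−j)!.
Computing: 40320 − 25200 + 7200 − 1200 + 120 − 6 = 21234.

21234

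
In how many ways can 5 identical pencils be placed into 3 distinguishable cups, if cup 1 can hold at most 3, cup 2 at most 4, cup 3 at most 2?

11

Ignoring the caps, the number of non-negative solutions to x_1+…+x_3 = 5 is C(7,2) = 21.
Subtract solutions that violate a single cap (substitute x_i' = x_i − (cap_i+1)): x_1 ≥ 4 gives C(3,2) = 3; x_2 ≥ 5 gives C(2,2) = 1; x_3 ≥ 3 gives C(4,2) = 6. Together 10.
No two caps can be exceeded simultaneously, so the pair terms are all 0.
By inclusion–exclusion the count is 21 − 10 + 0 = 11.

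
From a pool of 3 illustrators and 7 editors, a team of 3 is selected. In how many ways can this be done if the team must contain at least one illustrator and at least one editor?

With no constraint there are C(10,3) = 120 possible selections.
Selections missing a whole group: no illustrators → C(7,3) = 35; no editors → C(3,3) = 1.
Both groups omitted at once is impossible, so 120 − 36 = 84.

84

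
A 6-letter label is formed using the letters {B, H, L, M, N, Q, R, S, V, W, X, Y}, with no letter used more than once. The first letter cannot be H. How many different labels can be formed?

The first letter has 12−1 = 11 choices (anything except H).
The remaining 5 letters are filled from the other 11 symbols without repetition: 11 × 10 × 9 × 8 × 7 = 55440.
Total: 11 × 55440 = 609840.

609840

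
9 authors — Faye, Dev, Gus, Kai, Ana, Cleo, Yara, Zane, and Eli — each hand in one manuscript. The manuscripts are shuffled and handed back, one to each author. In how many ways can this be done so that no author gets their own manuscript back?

133496

Let Aᵢ be the assignments in which author i gets their own manuscript. We want the size of the complement of A₁∪…∪A_9.
By inclusion–exclusion this is Σ_{j=0}^{9} (−1)^j C(9,j)·(9−j)!.
Computing: 362880 − 362880 + 181440 − 60480 + 15120 − 3024 + 504 − 72 + 9 − 1 = 133496.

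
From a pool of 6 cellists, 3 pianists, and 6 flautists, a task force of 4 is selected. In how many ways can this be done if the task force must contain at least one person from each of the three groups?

648

Unrestricted: C(15,4) = 1365 ways to pick any 4 of the 15.
Subtract selections that omit an entire group: no cellists → C(9,4) = 126; no pianists → C(12,4) = 495; no flautists → C(9,4) = 126.
Add back selections omitting two groups (i.e. drawn from a single group): C(6,4) + C(3,4) + C(6,4) = 30.
By inclusion–exclusion: 1365 − 747 + 30 = 648.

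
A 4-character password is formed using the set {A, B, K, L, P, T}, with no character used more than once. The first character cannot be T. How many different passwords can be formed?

The first character has 6−1 = 5 choices (anything except T).
The remaining 3 characters are filled from the other 5 symbols without repetition: 5 × 4 × 3 = 60.
Total: 5 × 60 = 300.

300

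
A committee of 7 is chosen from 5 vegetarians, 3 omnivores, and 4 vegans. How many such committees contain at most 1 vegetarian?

36

Split by how many vegetarians are chosen (0 through 1).
Sum: C(5,0)·C(7,7) + C(5,1)·C(7,6) = 1 + 35 = 36.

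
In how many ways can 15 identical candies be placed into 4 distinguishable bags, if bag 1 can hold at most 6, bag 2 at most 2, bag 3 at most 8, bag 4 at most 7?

By stars and bars, unrestricted non-negative solutions to x_1+…+x_4 = 15 number C(15+3,3) = 816.
Subtract solutions that violate a single cap (substitute x_i' = x_i − (cap_i+1)): x_1 ≥ 7 gives C(11,3) = 165; x_2 ≥ 3 gives C(15,3) = 455; x_3 ≥ 9 gives C(9,3) = 84; x_4 ≥ 8 gives C(10,3) = 120. Together 824.
Add back pairs where two caps are both exceeded: 56 + 0 + 1 + 20 + 35 + 0 = 112.
By inclusion–exclusion the count is 816 − 824 + 112 = 104.

104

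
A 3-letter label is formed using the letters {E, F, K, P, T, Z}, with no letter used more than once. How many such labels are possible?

120

Choose and order 3 of the 6 symbols: the first letter has 6 options, the next 5, then 4.
6 × 5 × 4 = 120.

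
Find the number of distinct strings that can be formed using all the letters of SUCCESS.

Letter multiplicities in SUCCESS: C×2, E×1, S×3, U×1.
The number of distinct arrangements is 7!/(3!·2!) = 5040/12 = 420.

420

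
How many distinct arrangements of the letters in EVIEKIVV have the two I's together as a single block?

Treat the 2 copies of I as a single block. The multiset to arrange is then {II, E, E, K, V, V, V}, 7 items in all.
That gives (7)!/(3!·2!) = 420 arrangements.

420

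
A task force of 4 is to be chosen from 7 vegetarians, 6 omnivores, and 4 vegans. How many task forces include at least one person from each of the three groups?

1176

Total 4-person selections from all 17: C(17,4) = 2380.
Subtract selections that omit an entire group: no vegetarians → C(10,4) = 210; no omnivores → C(11,4) = 330; no vegans → C(13,4) = 715.
Add back selections omitting two groups (i.e. drawn from a single group): C(7,4) + C(6,4) + C(4,4) = 51.
By inclusion–exclusion: 2380 − 1255 + 51 = 1176.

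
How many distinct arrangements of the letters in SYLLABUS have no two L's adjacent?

7560

Total arrangements of SYLLABUS: 8!/(2!·2!) = 10080.
If the two L's are adjacent, glue them into one block, leaving 7 items to arrange: (7)!/(2!) = 2520 ways.
Hence 10080 − 2520 = 7560.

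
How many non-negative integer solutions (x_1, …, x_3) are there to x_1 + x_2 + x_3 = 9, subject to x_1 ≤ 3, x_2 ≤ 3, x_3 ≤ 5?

By stars and bars, unrestricted non-negative solutions to x_1+…+x_3 = 9 number C(9+2,2) = 55.
Subtract solutions that violate a single cap (substitute x_i' = x_i − (cap_i+1)): x_1 ≥ 4 gives C(7,2) = 21; x_2 ≥ 4 gives C(7,2) = 21; x_3 ≥ 6 gives C(5,2) = 10. Together 52.
Add back pairs where two caps are both exceeded: 3 + 0 + 0 = 3.
By inclusion–exclusion the count is 55 − 52 + 3 = 6.

6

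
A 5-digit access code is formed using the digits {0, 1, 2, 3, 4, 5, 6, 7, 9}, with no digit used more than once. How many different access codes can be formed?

With no repetition, fill the 5 digits in order: 9 choices, then 8, down to 5.
That product is 9 × 8 × 7 × 6 × 5 = 15120.

15120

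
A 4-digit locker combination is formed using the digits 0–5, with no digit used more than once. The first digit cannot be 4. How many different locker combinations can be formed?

The first digit has 6−1 = 5 choices (anything except 4).
The remaining 3 digits are filled from the other 5 symbols without repetition: 5 × 4 × 3 = 60.
Total: 5 × 60 = 300.

300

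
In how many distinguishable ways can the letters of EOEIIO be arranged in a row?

EOEIIO has 6 letters with E appearing twice, I appearing twice, and O appearing twice.
The number of distinct arrangements is 6!/(2!·2!·2!) = 720/8 = 90.

90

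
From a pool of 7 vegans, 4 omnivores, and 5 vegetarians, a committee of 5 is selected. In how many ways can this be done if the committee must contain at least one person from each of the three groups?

3010

Total 5-person selections from all 16: C(16,5) = 4368.
Subtract selections that omit an entire group: no vegans → C(9,5) = 126; no omnivores → C(12,5) = 792; no vegetarians → C(11,5) = 462.
Add back selections omitting two groups (i.e. drawn from a single group): C(7,5) + C(4,5) + C(5,5) = 22.
By inclusion–exclusion: 4368 − 1380 + 22 = 3010.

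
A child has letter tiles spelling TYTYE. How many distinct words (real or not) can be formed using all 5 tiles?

The 5 letters of TYTYE have repeats: T appearing twice and Y appearing twice.
The number of distinct arrangements is 5!/(2!·2!) = 120/4 = 30.

30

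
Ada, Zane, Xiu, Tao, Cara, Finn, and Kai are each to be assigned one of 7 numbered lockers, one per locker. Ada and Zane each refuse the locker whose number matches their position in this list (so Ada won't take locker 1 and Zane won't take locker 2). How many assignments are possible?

3720

Let Aᵢ (for i ∈ {1, 2}) be the placements that put person i in their forbidden locker. Any j of these fix j positions, leaving (7−j)! ways to fill the rest, and there are C(2,j) ways to pick which j.
By inclusion–exclusion, the number of valid placements is Σ_{j=0}^{2} (−1)^j C(2,j)·(7−j)!.
Computing: 5040 − 1440 + 120 = 3720.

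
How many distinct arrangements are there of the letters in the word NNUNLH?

The 6 letters of NNUNLH have repeats: N appearing 3 times.
So there are 6! / (3!) = 120 distinguishable arrangements.

120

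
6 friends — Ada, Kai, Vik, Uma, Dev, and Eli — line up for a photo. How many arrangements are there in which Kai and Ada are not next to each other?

There are 6! = 720 arrangements in all. If Kai and Ada are adjacent, merging them into one block gives 2·(5)! = 240 arrangements.
So 720 − 240 = 480 arrangements keep them apart.

480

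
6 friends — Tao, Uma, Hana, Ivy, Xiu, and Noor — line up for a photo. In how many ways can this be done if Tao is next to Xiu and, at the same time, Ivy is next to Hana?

Treat {Tao,Xiu} as one block (2 orders) and {Ivy,Hana} as another (2 orders).
That leaves 4 units to arrange: 2 × 2 × 4! = 4 × 24 = 96.

96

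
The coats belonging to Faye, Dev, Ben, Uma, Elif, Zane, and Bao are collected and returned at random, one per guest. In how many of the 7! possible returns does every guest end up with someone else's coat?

1854

Count assignments avoiding every fixed point. For any j of the 7 guests fixed to their own coat, the other 7−j can be arranged in (7−j)! ways.
By inclusion–exclusion this is Σ_{j=0}^{7} (−1)^j C(7,j)·(7−j)!.
Computing: 5040 − 5040 + 2520 − 840 + 210 − 42 + 7 − 1 = 1854.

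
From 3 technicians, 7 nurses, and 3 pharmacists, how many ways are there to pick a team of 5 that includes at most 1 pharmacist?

Split by how many pharmacists are chosen (0 through 1).
Sum: C(3,0)·C(10,5) + C(3,1)·C(10,4) = 252 + 630 = 882.

882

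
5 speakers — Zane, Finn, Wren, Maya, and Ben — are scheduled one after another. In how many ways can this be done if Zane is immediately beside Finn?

48

Glue Zane and Finn into one block (2 internal orders), leaving 4 units to arrange in a row.
That gives 2 × 4! = 2 × 24 = 48.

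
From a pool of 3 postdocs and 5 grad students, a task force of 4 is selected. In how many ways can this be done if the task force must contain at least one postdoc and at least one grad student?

65

Unrestricted: C(8,4) = 70 ways to pick any 4 of the 8.
Subtract selections that omit an entire group: no postdocs → C(5,4) = 5; no grad students → C(3,4) = 0.
Both groups omitted at once is impossible, so 70 − 5 = 65.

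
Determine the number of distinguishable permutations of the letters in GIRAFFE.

Letter multiplicities in GIRAFFE: A×1, E×1, F×2, G×1, I×1, R×1.
Dividing 7! = 5040 by 2! = 2 for the repeated letters gives 2520.

2520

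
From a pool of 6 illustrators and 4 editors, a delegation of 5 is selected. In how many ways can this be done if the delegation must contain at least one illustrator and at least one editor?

With no constraint there are C(10,5) = 252 possible selections.
Selections missing a whole group: no illustrators → C(4,5) = 0; no editors → C(6,5) = 6.
Both groups omitted at once is impossible, so 252 − 6 = 246.

246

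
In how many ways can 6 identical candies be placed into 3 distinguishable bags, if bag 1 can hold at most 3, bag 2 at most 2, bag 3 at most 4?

9

Without the upper bounds there are C(8,2) = 28 ways to split 6 among 3 bags.
Subtract solutions that violate a single cap (substitute x_i' = x_i − (cap_i+1)): x_1 ≥ 4 gives C(4,2) = 6; x_2 ≥ 3 gives C(5,2) = 10; x_3 ≥ 5 gives C(3,2) = 3. Together 19.
No two caps can be exceeded simultaneously, so the pair terms are all 0.
By inclusion–exclusion the count is 28 − 19 + 0 = 9.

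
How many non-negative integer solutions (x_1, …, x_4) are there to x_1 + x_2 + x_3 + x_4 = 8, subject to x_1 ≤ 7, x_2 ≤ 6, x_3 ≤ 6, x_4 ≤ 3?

By stars and bars, unrestricted non-negative solutions to x_1+…+x_4 = 8 number C(8+3,3) = 165.
Subtract solutions that violate a single cap (substitute x_i' = x_i − (cap_i+1)): x_1 ≥ 8 gives C(3,3) = 1; x_2 ≥ 7 gives C(4,3) = 4; x_3 ≥ 7 gives C(4,3) = 4; x_4 ≥ 4 gives C(7,3) = 35. Together 44.
No two caps can be exceeded simultaneously, so the pair terms are all 0.
By inclusion–exclusion the count is 165 − 44 + 0 = 121.

121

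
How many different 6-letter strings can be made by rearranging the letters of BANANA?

60

BANANA has 6 letters with A appearing 3 times and N appearing twice.
Dividing 6! = 720 by 3!·2! = 12 for the repeated letters gives 60.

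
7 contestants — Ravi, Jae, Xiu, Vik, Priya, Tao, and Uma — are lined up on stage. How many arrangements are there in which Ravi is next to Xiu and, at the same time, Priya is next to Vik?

480

Treat {Ravi,Xiu} as one block (2 orders) and {Priya,Vik} as another (2 orders).
That leaves 5 units to arrange: 2 × 2 × 5! = 4 × 120 = 480.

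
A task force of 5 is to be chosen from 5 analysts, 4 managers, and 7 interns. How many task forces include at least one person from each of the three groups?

3010

Unrestricted: C(16,5) = 4368 ways to pick any 5 of the 16.
Subtract selections that omit an entire group: no analysts → C(11,5) = 462; no managers → C(12,5) = 792; no interns → C(9,5) = 126.
Add back selections omitting two groups (i.e. drawn from a single group): C(5,5) + C(4,5) + C(7,5) = 22.
By inclusion–exclusion: 4368 − 1380 + 22 = 3010.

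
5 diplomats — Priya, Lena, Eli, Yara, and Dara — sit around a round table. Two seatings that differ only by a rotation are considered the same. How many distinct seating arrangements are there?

Fix one person's seat to break rotational symmetry; the remaining 4 people can be arranged in (4)! = 24 ways.

24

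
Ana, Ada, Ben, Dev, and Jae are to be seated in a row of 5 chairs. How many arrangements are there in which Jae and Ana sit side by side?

48

Treat {Jae, Ana} as a single unit. There are 4 units to order, and the pair itself can be ordered 2 ways.
That gives 2 × 4! = 2 × 24 = 48.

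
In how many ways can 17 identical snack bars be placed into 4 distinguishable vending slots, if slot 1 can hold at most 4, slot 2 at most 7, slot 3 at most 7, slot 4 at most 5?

79

Without the upper bounds there are C(20,3) = 1140 ways to split 17 among 4 vending slots.
Subtract solutions that violate a single cap (substitute x_i' = x_i − (cap_i+1)): x_1 ≥ 5 gives C(15,3) = 455; x_2 ≥ 8 gives C(12,3) = 220; x_3 ≥ 8 gives C(12,3) = 220; x_4 ≥ 6 gives C(14,3) = 364. Together 1259.
Add back pairs where two caps are both exceeded: 35 + 35 + 84 + 4 + 20 + 20 = 198.
By inclusion–exclusion the count is 1140 − 1259 + 198 = 79.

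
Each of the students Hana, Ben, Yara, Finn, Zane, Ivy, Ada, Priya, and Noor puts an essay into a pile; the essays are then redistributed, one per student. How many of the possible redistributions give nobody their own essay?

Let Aᵢ be the assignments in which student i gets their own essay. We want the size of the complement of A₁∪…∪A_9.
By inclusion–exclusion this is Σ_{j=0}^{9} (−1)^j C(9,j)·(9−j)!.
Computing: 362880 − 362880 + 181440 − 60480 + 15120 − 3024 + 504 − 72 + 9 − 1 = 133496.

133496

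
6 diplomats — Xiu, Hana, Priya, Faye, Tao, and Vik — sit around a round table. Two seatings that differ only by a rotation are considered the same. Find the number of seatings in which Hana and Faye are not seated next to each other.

72

Without the restriction there are (5)! = 120 seatings.
Seatings with Hana beside Faye: treat them as a block with 2 internal orders, giving 2 × (4)! = 48.
Subtracting, 120 − 48 = 72.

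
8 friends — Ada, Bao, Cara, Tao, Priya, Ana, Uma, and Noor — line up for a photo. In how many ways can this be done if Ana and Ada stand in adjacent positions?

Place the 6 others and the Ana-Ada pair as 7 objects in a line; the pair has 2 internal arrangements.
So the count is 2·(7)! = 10080.

10080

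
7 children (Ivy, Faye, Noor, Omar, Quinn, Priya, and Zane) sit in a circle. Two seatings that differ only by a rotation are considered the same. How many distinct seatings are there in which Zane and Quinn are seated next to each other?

240

Treat {Zane, Quinn} as one unit (2 internal orders) and seat the resulting 6 units around the table: (5)! circular arrangements.
So 2 × (5)! = 2 × 120 = 240.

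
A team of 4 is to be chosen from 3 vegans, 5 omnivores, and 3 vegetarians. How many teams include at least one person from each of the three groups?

180

Unrestricted: C(11,4) = 330 ways to pick any 4 of the 11.
Subtract selections that omit an entire group: no vegans → C(8,4) = 70; no omnivores → C(6,4) = 15; no vegetarians → C(8,4) = 70.
Add back selections omitting two groups (i.e. drawn from a single group): C(3,4) + C(5,4) + C(3,4) = 5.
By inclusion–exclusion: 330 − 155 + 5 = 180.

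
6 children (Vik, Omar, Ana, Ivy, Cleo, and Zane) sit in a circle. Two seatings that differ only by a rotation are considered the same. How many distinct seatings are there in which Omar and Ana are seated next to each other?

48

Glue Omar and Ana into a block (2 internal orders). Seating 5 units around a circle gives (4)! arrangements.
So 2 × (4)! = 2 × 24 = 48.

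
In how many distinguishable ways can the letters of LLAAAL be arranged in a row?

20

Letter multiplicities in LLAAAL: A×3, L×3.
So there are 6! / (3!·3!) = 20 distinguishable arrangements.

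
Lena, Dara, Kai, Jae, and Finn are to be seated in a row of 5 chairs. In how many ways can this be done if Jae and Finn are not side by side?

72

There are 5! = 120 arrangements in all. If Jae and Finn are adjacent, merging them into one block gives 2·(4)! = 48 arrangements.
Complementary counting: 120 − 48 = 72.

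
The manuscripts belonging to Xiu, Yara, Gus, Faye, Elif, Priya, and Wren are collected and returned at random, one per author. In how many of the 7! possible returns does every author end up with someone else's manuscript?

This is the derangement count D_7: permutations of 7 items with no fixed point.
By inclusion–exclusion this is Σ_{j=0}^{7} (−1)^j C(7,j)·(7−j)!.
Computing: 5040 − 5040 + 2520 − 840 + 210 − 42 + 7 − 1 = 1854.

1854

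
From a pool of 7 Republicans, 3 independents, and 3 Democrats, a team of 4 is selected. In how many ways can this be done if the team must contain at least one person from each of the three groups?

315

Total 4-person selections from all 13: C(13,4) = 715.
Subtract selections that omit an entire group: no Republicans → C(6,4) = 15; no independents → C(10,4) = 210; no Democrats → C(10,4) = 210.
Add back selections omitting two groups (i.e. drawn from a single group): C(7,4) + C(3,4) + C(3,4) = 35.
By inclusion–exclusion: 715 − 435 + 35 = 315.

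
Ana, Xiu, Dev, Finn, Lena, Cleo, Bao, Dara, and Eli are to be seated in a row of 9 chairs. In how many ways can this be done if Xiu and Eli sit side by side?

Treat {Xiu, Eli} as a single unit. There are 8 units to order, and the pair itself can be ordered 2 ways.
So the count is 2·(8)! = 80640.

80640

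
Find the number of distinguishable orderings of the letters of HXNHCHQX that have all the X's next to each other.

840

Treat the 2 copies of X as a single block. The multiset to arrange is then {XX, C, H, H, H, N, Q}, 7 items in all.
That gives (7)!/(3!) = 840 arrangements.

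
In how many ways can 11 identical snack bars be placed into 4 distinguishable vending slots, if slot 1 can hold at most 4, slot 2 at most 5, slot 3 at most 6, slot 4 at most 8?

180

Without the upper bounds there are C(14,3) = 364 ways to split 11 among 4 vending slots.
Subtract solutions that violate a single cap (substitute x_i' = x_i − (cap_i+1)): x_1 ≥ 5 gives C(9,3) = 84; x_2 ≥ 6 gives C(8,3) = 56; x_3 ≥ 7 gives C(7,3) = 35; x_4 ≥ 9 gives C(5,3) = 10. Together 185.
Add back pairs where two caps are both exceeded: 1 + 0 + 0 + 0 + 0 + 0 = 1.
By inclusion–exclusion the count is 364 − 185 + 1 = 180.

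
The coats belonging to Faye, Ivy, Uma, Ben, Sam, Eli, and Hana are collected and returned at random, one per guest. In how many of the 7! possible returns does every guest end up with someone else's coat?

Count assignments avoiding every fixed point. For any j of the 7 guests fixed to their own coat, the other 7−j can be arranged in (7−j)! ways.
By inclusion–exclusion this is Σ_{j=0}^{7} (−1)^j C(7,j)·(7−j)!.
Computing: 5040 − 5040 + 2520 − 840 + 210 − 42 + 7 − 1 = 1854.

1854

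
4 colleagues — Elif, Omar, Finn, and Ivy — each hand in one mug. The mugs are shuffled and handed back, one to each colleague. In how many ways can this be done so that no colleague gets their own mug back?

9

Let Aᵢ be the assignments in which colleague i gets their own mug. We want the size of the complement of A₁∪…∪A_4.
By inclusion–exclusion this is Σ_{j=0}^{4} (−1)^j C(4,j)·(4−j)!.
Computing: 24 − 24 + 12 − 4 + 1 = 9.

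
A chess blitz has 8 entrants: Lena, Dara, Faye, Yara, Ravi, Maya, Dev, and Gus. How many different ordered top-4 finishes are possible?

There are 8 choices for 1st place, 7 for 2nd, and so on down to 5 for position 4.
That gives 8 × 7 × 6 × 5 = 1680.

1680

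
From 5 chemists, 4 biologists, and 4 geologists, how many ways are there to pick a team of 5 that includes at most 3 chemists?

1246

Split by how many chemists are chosen (0 through 3).
Sum: C(5,0)·C(8,5) + C(5,1)·C(8,4) + C(5,2)·C(8,3) + C(5,3)·C(8,2) = 56 + 350 + 560 + 280 = 1246.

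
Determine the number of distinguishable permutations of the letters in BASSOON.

1260

Letter multiplicities in BASSOON: A×1, B×1, N×1, O×2, S×2.
Dividing 7! = 5040 by 2!·2! = 4 for the repeated letters gives 1260.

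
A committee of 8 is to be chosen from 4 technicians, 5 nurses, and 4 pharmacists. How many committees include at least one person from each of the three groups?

Total 8-person selections from all 13: C(13,8) = 1287.
Selections missing a whole group: no technicians → C(9,8) = 9; no nurses → C(8,8) = 1; no pharmacists → C(9,8) = 9.
Add back selections omitting two groups (i.e. drawn from a single group): C(4,8) + C(5,8) + C(4,8) = 0.
By inclusion–exclusion: 1287 − 19 + 0 = 1268.

1268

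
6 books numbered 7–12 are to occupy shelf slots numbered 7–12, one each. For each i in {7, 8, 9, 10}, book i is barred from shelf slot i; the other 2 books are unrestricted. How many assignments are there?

362

Let Aᵢ (for 7 ≤ i ≤ 10) be the placements that put book i in its forbidden shelf slot. Any j of these fix j positions, leaving (6−j)! ways to fill the rest, and there are C(4,j) ways to pick which j.
By inclusion–exclusion, the number of valid placements is Σ_{j=0}^{4} (−1)^j C(4,j)·(6−j)!.
Computing: 720 − 480 + 144 − 24 + 2 = 362.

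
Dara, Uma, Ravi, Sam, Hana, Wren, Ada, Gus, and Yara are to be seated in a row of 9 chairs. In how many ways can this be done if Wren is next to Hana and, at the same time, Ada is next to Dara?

20160

Treat {Wren,Hana} as one block (2 orders) and {Ada,Dara} as another (2 orders).
That leaves 7 units to arrange: 2 × 2 × 7! = 4 × 5040 = 20160.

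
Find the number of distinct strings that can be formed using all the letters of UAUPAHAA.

840

The 8 letters of UAUPAHAA have repeats: A appearing 4 times and U appearing twice.
Dividing 8! = 40320 by 4!·2! = 48 for the repeated letters gives 840.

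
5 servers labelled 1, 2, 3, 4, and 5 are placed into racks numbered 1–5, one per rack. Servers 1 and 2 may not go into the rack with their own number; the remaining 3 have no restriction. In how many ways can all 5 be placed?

Let Aᵢ (for i ∈ {1, 2}) be the placements that put server i in its forbidden rack. Any j of these fix j positions, leaving (5−j)! ways to fill the rest, and there are C(2,j) ways to pick which j.
By inclusion–exclusion, the number of valid placements is Σ_{j=0}^{2} (−1)^j C(2,j)·(5−j)!.
Computing: 120 − 48 + 6 = 78.

78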